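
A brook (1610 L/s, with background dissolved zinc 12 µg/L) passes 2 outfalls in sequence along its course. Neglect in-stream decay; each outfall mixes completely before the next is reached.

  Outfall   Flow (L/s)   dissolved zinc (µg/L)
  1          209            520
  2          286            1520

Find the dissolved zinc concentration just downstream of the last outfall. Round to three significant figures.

Outfall 1: combined Q = 1819 L/s; C = (1610·12.00 + 209.0·520.0)/1819 = 70.37 µg/L.
Outfall 2: combined Q = 2105 L/s; C = (1819·70.37 + 286.0·1520)/2105 = 267.3 µg/L.

267 µg/L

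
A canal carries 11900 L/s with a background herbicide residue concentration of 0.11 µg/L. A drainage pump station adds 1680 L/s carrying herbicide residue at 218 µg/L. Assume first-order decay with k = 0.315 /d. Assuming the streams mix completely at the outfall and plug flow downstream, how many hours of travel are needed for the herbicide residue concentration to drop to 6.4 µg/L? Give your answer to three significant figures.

110 h

Mixed concentration C = ΣQC/ΣQ = (11900·0.1100 + 1680·218.0) / 13580 = 367500/13580 = 27.07 µg/L.
27.07·exp(−k·t) = 6.4 → t = ln(27.07/6.4)/k = 395500 s = 109.9 h.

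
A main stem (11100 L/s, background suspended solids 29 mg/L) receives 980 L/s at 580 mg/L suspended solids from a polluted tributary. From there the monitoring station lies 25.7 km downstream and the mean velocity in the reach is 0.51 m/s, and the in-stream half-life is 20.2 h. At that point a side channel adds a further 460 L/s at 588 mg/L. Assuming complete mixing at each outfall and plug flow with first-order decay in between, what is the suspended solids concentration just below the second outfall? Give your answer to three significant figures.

65.5 mg/L

After mixing, C = (11100·29.00 + 980.0·580.0) / 12080 = 890300/12080 = 73.70 mg/L; combined flow 12080 L/s.
Travel time t = 25.7·1000 / 0.51 = 50390 s = 14.00 h.
Half-life 20.2 h → k = ln 2 / 20.2 = 0.03431 h⁻¹ = 0.8235 d⁻¹.
First-order decay: C = 73.70·exp(−k·t) = 73.70·0.6186 = 45.59 mg/L.
At the second outfall, C = (12080·45.59 + 460.0·588.0) / (12080 + 460.0) = 65.49 mg/L.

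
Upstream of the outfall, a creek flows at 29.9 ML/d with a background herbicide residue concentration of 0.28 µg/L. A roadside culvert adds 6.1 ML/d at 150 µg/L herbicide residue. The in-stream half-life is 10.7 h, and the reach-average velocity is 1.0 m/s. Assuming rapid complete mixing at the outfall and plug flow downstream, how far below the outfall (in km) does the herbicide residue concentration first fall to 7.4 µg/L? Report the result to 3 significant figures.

69.1 km

Mass balance: C = (29.90·0.2800 + 6.100·150.0) / 36.00 = 923.4/36.00 = 25.65 µg/L.
Half-life 10.7 h → k = ln 2 / 10.7 = 0.06478 h⁻¹ = 1.555 d⁻¹.
Set 25.65·exp(−k·t) = 7.4 → t = ln(25.65/7.4)/k = 69080 s = 19.19 h.
Distance = v·t = 1.0·69080 = 69080 m = 69.08 km.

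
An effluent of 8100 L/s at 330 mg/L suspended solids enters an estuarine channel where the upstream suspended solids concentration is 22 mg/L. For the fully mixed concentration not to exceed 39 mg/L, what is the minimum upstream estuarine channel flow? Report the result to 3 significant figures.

139000 L/s

Set C_mix = 39: (Q·22.00 + 8100·330.0) / (Q + 8100) = 39
→ Q = 8100·(330.0 − 39)/(39 − 22.00) = 138700 L/s.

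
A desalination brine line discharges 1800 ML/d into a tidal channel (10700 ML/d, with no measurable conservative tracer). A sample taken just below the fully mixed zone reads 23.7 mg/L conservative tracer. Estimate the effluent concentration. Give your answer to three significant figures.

Mass balance: 10700·0 + 1800·Cₑ = 12500·23.70
→ Cₑ = (12500·23.70 − 10700·0) / 1800 = 164.6 mg/L.

165 mg/L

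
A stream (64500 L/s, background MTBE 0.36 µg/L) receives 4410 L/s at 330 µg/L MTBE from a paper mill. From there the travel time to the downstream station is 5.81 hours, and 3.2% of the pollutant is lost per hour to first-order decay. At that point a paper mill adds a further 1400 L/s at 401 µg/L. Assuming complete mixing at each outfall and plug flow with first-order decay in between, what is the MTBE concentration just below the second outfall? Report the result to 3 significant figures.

Mixed concentration C = ΣQC/ΣQ = (64500·0.3600 + 4410·330.0) / 68910 = 1479000/68910 = 21.46 µg/L; combined flow 68910 L/s.
3.2%/h lost → k = −ln(1 − 0.032) = 0.03252 h⁻¹.
Applying C = C₀e^(−kt): 21.46 × 0.8278 = 17.76 µg/L.
Second outfall: C = (68910·17.76 + 1400·401.0)/70310 = 25.39 µg/L.

25.4 µg/L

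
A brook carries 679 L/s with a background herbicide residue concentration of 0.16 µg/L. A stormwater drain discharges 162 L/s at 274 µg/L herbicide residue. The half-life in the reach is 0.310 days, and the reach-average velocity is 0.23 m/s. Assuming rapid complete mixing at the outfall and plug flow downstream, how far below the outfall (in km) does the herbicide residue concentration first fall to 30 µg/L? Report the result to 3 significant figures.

Conservation of mass: C = (679.0·0.1600 + 162.0·274.0) / 841.0 = 44500/841.0 = 52.91 µg/L.
Half-life 0.310 d → k = ln 2 / 0.310 = 2.236 d⁻¹.
Set 52.91·exp(−k·t) = 30 → t = ln(52.91/30)/k = 21920 s = 6.090 h.
Distance = v·t = 0.23·21920 = 5043 m = 5.043 km.

5.04 km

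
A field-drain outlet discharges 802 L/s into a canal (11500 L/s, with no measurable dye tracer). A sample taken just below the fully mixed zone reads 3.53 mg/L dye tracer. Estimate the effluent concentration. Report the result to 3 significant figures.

Mass balance: 11500·0 + 802.0·Cₑ = 12300·3.530
→ Cₑ = (12300·3.530 − 11500·0) / 802.0 = 54.15 mg/L.

54.1 mg/L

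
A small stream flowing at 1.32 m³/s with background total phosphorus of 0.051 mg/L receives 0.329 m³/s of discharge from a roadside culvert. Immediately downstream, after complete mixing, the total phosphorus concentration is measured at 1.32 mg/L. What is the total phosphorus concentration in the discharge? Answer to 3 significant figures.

6.41 mg/L

Mass balance: 1.320·0.05100 + 0.3290·Cₑ = 1.649·1.320
→ Cₑ = (1.649·1.320 − 1.320·0.05100) / 0.3290 = 6.411 mg/L.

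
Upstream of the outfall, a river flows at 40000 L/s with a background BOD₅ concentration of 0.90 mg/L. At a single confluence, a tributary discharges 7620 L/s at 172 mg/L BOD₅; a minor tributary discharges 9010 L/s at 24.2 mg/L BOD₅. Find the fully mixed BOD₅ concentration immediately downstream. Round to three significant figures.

27.6 mg/L

Mass balance: C = (40000·0.9000 + 7620·172.0 + 9010·24.20) / 56630 = 1565000/56630 = 27.63 mg/L.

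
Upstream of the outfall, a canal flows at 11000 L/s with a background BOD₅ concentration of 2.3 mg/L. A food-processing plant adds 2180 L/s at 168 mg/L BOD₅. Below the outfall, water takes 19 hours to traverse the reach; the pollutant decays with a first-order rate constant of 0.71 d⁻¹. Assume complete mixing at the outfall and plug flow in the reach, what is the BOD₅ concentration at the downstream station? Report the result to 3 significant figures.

Mass balance: C = (11000·2.300 + 2180·168.0) / 13180 = 391500/13180 = 29.71 mg/L.
Applying C = C₀e^(−kt): 29.71 × 0.5700 = 16.93 mg/L.

16.9 mg/L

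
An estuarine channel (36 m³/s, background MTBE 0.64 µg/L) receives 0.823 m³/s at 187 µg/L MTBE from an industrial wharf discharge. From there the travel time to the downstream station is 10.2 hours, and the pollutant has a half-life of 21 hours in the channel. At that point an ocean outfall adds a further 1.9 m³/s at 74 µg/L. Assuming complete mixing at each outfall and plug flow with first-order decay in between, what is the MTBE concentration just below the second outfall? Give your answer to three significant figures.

Mass balance: C = (36.00·0.6400 + 0.8230·187.0) / 36.82 = 176.9/36.82 = 4.805 µg/L; combined flow 36.82 m³/s.
Half-life 21 h → k = ln 2 / 21 = 0.03301 h⁻¹ = 0.7922 d⁻¹.
Applying C = C₀e^(−kt): 4.805 × 0.7141 = 3.432 µg/L.
At the second outfall, C = (36.82·3.432 + 1.900·74.00) / (36.82 + 1.900) = 6.894 µg/L.

6.89 µg/L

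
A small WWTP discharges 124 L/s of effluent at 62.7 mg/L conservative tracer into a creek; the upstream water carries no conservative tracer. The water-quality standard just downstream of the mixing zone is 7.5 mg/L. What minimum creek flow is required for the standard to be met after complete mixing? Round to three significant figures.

Set C_mix = 7.5: (Q·0 + 124.0·62.70) / (Q + 124.0) = 7.5
→ Q = 124.0·(62.70 − 7.5)/(7.5 − 0) = 912.6 L/s.

913 L/s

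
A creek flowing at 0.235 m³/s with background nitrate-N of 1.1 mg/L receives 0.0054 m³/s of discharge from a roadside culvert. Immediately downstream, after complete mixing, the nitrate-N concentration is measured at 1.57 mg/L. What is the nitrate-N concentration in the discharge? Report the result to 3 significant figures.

22.0 mg/L

Mass balance: 0.2350·1.100 + 0.005400·Cₑ = 0.2404·1.570
→ Cₑ = (0.2404·1.570 − 0.2350·1.100) / 0.005400 = 22.02 mg/L.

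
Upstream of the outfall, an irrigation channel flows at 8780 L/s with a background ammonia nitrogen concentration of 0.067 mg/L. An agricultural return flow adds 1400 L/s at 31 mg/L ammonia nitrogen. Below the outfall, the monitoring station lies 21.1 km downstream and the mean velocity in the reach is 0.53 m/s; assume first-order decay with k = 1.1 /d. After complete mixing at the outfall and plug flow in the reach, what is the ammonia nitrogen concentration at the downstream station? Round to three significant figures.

2.60 mg/L

Mixed concentration C = ΣQC/ΣQ = (8780·0.06700 + 1400·31.00) / 10180 = 43990/10180 = 4.321 mg/L.
Travel time t = 21.1·1000 / 0.53 = 39810 s = 11.06 h.
Applying C = C₀e^(−kt): 4.321 × 0.6024 = 2.603 mg/L.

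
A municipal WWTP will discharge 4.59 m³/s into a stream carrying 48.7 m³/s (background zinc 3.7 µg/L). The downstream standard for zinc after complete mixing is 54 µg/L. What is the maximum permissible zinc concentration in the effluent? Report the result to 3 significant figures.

At the limit, (Qr·Cr + Qe·Cₑ)/(Qr + Qe) = 54:
Cₑ = (53.29·54 − 48.70·3.700) / 4.590 = 587.7 µg/L.

588 µg/L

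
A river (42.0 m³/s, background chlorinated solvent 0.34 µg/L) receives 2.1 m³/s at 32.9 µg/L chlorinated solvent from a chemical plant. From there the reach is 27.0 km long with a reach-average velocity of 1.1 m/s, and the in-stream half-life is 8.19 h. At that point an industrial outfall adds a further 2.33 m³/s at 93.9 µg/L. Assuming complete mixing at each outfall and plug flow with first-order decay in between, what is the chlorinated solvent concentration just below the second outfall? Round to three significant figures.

Flow-weighted average: C = (42.00·0.3400 + 2.100·32.90) / 44.10 = 83.37/44.10 = 1.890 µg/L; combined flow 44.10 m³/s.
Travel time t = 27.0·1000 / 1.1 = 24550 s = 6.818 h.
Half-life 8.19 h → k = ln 2 / 8.19 = 0.08463 h⁻¹ = 2.031 d⁻¹.
First-order decay: C = 1.890·exp(−k·t) = 1.890·0.5616 = 1.062 µg/L.
Second outfall: C = (44.10·1.062 + 2.330·93.90)/46.43 = 5.721 µg/L.

5.72 µg/L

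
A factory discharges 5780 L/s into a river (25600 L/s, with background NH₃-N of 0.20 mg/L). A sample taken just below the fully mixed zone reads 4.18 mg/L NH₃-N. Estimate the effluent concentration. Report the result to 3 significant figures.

21.8 mg/L

Mass balance: 25600·0.2000 + 5780·Cₑ = 31380·4.180
→ Cₑ = (31380·4.180 − 25600·0.2000) / 5780 = 21.81 mg/L.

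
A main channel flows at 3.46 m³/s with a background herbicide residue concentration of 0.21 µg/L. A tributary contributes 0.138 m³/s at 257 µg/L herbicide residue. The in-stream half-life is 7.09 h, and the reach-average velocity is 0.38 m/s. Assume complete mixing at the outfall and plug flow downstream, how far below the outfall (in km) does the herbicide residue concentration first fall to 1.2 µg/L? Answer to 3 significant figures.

29.8 km

After mixing, C = (3.460·0.2100 + 0.1380·257.0) / 3.598 = 36.19/3.598 = 10.06 µg/L.
Half-life 7.09 h → k = ln 2 / 7.09 = 0.09776 h⁻¹ = 2.346 d⁻¹.
Set 10.06·exp(−k·t) = 1.2 → t = ln(10.06/1.2)/k = 78290 s = 21.75 h.
Distance = v·t = 0.38·78290 = 29750 m = 29.75 km.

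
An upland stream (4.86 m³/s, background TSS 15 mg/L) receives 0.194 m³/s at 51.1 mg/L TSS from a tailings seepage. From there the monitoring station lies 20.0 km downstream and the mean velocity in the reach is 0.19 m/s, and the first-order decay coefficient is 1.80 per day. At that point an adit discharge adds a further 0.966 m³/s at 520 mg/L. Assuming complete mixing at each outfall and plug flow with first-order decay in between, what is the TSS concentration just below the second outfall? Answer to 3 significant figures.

85.0 mg/L

Flow-weighted average: C = (4.860·15.00 + 0.1940·51.10) / 5.054 = 82.81/5.054 = 16.39 mg/L; combined flow 5.054 m³/s.
Travel time t = 20.0·1000 / 0.19 = 105300 s = 29.24 h.
Decay over the reach: 16.39·exp(−kt) = 16.39·0.1116 = 1.828 mg/L.
At the second outfall, C = (5.054·1.828 + 0.9660·520.0) / (5.054 + 0.9660) = 84.98 mg/L.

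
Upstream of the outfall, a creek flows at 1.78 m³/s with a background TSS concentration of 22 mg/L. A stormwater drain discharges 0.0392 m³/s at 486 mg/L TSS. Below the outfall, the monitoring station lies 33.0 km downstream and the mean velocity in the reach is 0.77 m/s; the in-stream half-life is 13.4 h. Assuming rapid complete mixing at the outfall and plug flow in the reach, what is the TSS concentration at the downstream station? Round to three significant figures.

Mixed concentration C = ΣQC/ΣQ = (1.780·22.00 + 0.03920·486.0) / 1.819 = 58.21/1.819 = 32.00 mg/L.
Travel time t = 33.0·1000 / 0.77 = 42860 s = 11.90 h.
Half-life 13.4 h → k = ln 2 / 13.4 = 0.05173 h⁻¹ = 1.241 d⁻¹.
Applying C = C₀e^(−kt): 32.00 × 0.5402 = 17.29 mg/L.

17.3 mg/L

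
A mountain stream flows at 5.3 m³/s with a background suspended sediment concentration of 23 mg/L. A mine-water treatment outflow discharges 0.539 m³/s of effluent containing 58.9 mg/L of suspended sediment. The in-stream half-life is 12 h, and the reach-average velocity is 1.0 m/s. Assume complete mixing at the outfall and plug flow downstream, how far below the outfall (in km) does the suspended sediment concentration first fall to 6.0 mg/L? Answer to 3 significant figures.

Flow-weighted average: C = (5.300·23.00 + 0.5390·58.90) / 5.839 = 153.6/5.839 = 26.31 mg/L.
Half-life 12 h → k = ln 2 / 12 = 0.05776 h⁻¹ = 1.386 d⁻¹.
Set 26.31·exp(−k·t) = 6.0 → t = ln(26.31/6.0)/k = 92140 s = 25.59 h.
Distance = v·t = 1.0·92140 = 92140 m = 92.14 km.

92.1 km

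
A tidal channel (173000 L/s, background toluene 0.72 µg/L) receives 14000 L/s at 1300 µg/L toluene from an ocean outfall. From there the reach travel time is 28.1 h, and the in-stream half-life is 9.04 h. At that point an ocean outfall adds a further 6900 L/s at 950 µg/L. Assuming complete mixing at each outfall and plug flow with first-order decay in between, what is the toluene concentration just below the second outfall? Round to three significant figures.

44.8 µg/L

Mass balance: C = (173000·0.7200 + 14000·1300) / 187000 = 18320000/187000 = 97.99 µg/L; combined flow 187000 L/s.
Half-life 9.04 h → k = ln 2 / 9.04 = 0.07668 h⁻¹ = 1.840 d⁻¹.
After decay, C = 97.99 × e^(−kt) = 97.99 × 0.1160 = 11.36 µg/L.
At the second outfall, C = (187000·11.36 + 6900·950.0) / (187000 + 6900) = 44.76 µg/L.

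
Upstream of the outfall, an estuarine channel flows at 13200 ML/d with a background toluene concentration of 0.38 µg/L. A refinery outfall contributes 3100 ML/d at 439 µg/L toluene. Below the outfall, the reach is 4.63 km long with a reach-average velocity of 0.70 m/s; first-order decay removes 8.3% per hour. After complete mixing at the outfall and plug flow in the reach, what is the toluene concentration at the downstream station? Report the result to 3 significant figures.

Conservation of mass: C = (13200·0.3800 + 3100·439.0) / 16300 = 1366000/16300 = 83.80 µg/L.
Travel time t = 4.63·1000 / 0.70 = 6614 s = 1.837 h.
8.3%/h lost → k = −ln(1 − 0.083) = 0.08665 h⁻¹.
First-order decay: C = 83.80·exp(−k·t) = 83.80·0.8528 = 71.47 µg/L.

71.5 µg/L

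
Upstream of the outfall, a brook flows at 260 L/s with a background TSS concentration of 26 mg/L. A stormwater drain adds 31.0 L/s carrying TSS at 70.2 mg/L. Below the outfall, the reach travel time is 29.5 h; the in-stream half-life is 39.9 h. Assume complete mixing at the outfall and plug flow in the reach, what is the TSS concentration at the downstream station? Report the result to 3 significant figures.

Mass balance: C = (260.0·26.00 + 31.00·70.20) / 291.0 = 8936/291.0 = 30.71 mg/L.
Half-life 39.9 h → k = ln 2 / 39.9 = 0.01737 h⁻¹ = 0.4169 d⁻¹.
After decay, C = 30.71 × e^(−kt) = 30.71 × 0.5990 = 18.39 mg/L.

18.4 mg/L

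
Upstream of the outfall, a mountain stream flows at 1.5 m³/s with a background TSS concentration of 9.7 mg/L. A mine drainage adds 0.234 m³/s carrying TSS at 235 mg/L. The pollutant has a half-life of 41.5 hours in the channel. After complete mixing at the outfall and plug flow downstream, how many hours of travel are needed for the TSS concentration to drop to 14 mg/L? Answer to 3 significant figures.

63.0 h

Conservation of mass: C = (1.500·9.700 + 0.2340·235.0) / 1.734 = 69.54/1.734 = 40.10 mg/L.
Half-life 41.5 h → k = ln 2 / 41.5 = 0.01670 h⁻¹ = 0.4009 d⁻¹.
40.10·exp(−k·t) = 14 → t = ln(40.10/14)/k = 226800 s = 63.01 h.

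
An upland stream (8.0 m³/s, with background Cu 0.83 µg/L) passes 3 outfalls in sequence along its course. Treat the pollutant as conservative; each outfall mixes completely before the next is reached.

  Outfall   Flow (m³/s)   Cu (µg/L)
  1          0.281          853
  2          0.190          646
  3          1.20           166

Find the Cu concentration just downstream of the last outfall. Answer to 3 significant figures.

Outfall 1: combined Q = 8.281 m³/s; C = (8.000·0.8300 + 0.2810·853.0)/8.281 = 29.75 µg/L.
Outfall 2: combined Q = 8.471 m³/s; C = (8.281·29.75 + 0.1900·646.0)/8.471 = 43.57 µg/L.
Outfall 3: combined Q = 9.671 m³/s; C = (8.471·43.57 + 1.200·166.0)/9.671 = 58.76 µg/L.

58.8 µg/L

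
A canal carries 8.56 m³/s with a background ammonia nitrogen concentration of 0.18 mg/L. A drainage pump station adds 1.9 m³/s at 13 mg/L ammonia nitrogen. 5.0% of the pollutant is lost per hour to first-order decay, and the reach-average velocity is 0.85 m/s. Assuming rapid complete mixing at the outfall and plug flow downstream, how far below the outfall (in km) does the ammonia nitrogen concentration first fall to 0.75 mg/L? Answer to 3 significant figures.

72.0 km

Mass balance: C = (8.560·0.1800 + 1.900·13.00) / 10.46 = 26.24/10.46 = 2.509 mg/L.
5.0%/h lost → k = −ln(1 − 0.05) = 0.05129 h⁻¹.
Set 2.509·exp(−k·t) = 0.75 → t = ln(2.509/0.75)/k = 84740 s = 23.54 h.
Distance = v·t = 0.85·84740 = 72030 m = 72.03 km.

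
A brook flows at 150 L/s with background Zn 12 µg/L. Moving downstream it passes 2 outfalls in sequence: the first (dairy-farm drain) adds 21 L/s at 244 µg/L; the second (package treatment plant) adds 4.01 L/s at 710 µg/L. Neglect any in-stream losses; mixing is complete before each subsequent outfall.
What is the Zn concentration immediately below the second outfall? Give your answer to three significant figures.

After outfall 1: Q = 150.0 + 21.00 = 171.0 L/s; C = (150.0·12.00 + 21.00·244.0)/171.0 = 40.49 µg/L.
After outfall 2: Q = 171.0 + 4.010 = 175.0 L/s; C = (171.0·40.49 + 4.010·710.0)/175.0 = 55.83 µg/L.

55.8 µg/L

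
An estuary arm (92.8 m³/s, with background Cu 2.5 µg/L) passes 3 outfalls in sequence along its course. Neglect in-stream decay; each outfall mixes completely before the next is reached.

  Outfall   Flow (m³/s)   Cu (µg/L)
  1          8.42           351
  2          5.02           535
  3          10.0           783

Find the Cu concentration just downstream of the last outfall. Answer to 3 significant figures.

118 µg/L

Outfall 1: combined Q = 101.2 m³/s; C = (92.80·2.500 + 8.420·351.0)/101.2 = 31.49 µg/L.
Outfall 2: combined Q = 106.2 m³/s; C = (101.2·31.49 + 5.020·535.0)/106.2 = 55.28 µg/L.
Outfall 3: combined Q = 116.2 m³/s; C = (106.2·55.28 + 10.00·783.0)/116.2 = 117.9 µg/L.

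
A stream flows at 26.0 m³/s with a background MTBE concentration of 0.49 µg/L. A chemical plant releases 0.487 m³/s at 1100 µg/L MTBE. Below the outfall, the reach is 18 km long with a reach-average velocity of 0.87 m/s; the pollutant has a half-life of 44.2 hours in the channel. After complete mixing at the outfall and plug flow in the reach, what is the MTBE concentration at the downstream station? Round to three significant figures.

After mixing, C = (26.00·0.4900 + 0.4870·1100) / 26.49 = 548.4/26.49 = 20.71 µg/L.
Travel time t = 18·1000 / 0.87 = 20690 s = 5.747 h.
Half-life 44.2 h → k = ln 2 / 44.2 = 0.01568 h⁻¹ = 0.3764 d⁻¹.
After decay, C = 20.71 × e^(−kt) = 20.71 × 0.9138 = 18.92 µg/L.

18.9 µg/L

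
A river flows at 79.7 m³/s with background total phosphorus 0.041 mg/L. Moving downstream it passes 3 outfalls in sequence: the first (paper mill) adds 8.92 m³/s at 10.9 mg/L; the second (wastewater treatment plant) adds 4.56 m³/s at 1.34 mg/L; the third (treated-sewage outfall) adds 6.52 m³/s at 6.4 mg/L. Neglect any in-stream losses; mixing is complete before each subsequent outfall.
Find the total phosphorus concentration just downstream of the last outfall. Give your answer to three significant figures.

1.49 mg/L

Below outfall 1: Q → 88.62 m³/s, C = (79.70·0.04100 + 8.920·10.90)/88.62 = 1.134 mg/L.
Below outfall 2: Q → 93.18 m³/s, C = (88.62·1.134 + 4.560·1.340)/93.18 = 1.144 mg/L.
Below outfall 3: Q → 99.70 m³/s, C = (93.18·1.144 + 6.520·6.400)/99.70 = 1.488 mg/L.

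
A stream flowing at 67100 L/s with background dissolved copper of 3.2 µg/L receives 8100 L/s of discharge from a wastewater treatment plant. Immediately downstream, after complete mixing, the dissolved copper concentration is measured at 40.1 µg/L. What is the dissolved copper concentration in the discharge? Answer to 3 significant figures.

Mass balance: 67100·3.200 + 8100·Cₑ = 75200·40.10
→ Cₑ = (75200·40.10 − 67100·3.200) / 8100 = 345.8 µg/L.

346 µg/L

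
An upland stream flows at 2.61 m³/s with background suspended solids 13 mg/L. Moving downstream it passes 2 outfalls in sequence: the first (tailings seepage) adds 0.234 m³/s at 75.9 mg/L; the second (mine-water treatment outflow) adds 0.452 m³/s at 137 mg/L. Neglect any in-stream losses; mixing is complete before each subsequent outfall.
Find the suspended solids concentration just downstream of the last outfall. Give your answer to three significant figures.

Outfall 1: combined Q = 2.844 m³/s; C = (2.610·13.00 + 0.2340·75.90)/2.844 = 18.18 mg/L.
Outfall 2: combined Q = 3.296 m³/s; C = (2.844·18.18 + 0.4520·137.0)/3.296 = 34.47 mg/L.

34.5 mg/L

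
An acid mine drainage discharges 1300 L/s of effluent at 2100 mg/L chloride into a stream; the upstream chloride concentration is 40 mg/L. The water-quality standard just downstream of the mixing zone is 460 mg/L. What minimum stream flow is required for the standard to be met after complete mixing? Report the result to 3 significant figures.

5080 L/s

Set C_mix = 460: (Q·40.00 + 1300·2100) / (Q + 1300) = 460
→ Q = 1300·(2100 − 460)/(460 − 40.00) = 5076 L/s.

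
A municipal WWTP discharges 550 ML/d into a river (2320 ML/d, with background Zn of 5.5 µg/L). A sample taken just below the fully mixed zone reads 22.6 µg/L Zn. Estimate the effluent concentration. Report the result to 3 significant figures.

94.7 µg/L

Mass balance: 2320·5.500 + 550.0·Cₑ = 2870·22.60
→ Cₑ = (2870·22.60 − 2320·5.500) / 550.0 = 94.73 µg/L.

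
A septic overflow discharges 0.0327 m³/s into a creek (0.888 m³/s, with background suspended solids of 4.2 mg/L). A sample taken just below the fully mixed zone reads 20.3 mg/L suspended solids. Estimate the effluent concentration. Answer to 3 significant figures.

458 mg/L

Mass balance: 0.8880·4.200 + 0.03270·Cₑ = 0.9207·20.30
→ Cₑ = (0.9207·20.30 − 0.8880·4.200) / 0.03270 = 457.5 mg/L.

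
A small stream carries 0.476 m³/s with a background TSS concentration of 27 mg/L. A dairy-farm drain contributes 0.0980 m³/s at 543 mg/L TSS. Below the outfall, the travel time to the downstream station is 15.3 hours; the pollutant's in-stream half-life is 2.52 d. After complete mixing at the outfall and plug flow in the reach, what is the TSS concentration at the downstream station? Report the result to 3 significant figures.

96.6 mg/L

Flow-weighted average: C = (0.4760·27.00 + 0.09800·543.0) / 0.5740 = 66.07/0.5740 = 115.1 mg/L.
Half-life 2.52 d → k = ln 2 / 2.52 = 0.2751 d⁻¹.
Applying C = C₀e^(−kt): 115.1 × 0.8392 = 96.59 mg/L.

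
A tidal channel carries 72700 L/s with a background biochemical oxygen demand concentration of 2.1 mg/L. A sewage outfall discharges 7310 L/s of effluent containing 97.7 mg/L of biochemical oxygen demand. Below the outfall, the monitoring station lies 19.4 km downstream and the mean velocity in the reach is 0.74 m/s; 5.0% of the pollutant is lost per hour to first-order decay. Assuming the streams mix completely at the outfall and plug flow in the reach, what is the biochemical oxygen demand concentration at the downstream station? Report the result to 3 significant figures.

Conservation of mass: C = (72700·2.100 + 7310·97.70) / 80010 = 866900/80010 = 10.83 mg/L.
Travel time t = 19.4·1000 / 0.74 = 26220 s = 7.282 h.
5.0%/h lost → k = −ln(1 − 0.05) = 0.05129 h⁻¹.
After decay, C = 10.83 × e^(−kt) = 10.83 × 0.6883 = 7.457 mg/L.

7.46 mg/L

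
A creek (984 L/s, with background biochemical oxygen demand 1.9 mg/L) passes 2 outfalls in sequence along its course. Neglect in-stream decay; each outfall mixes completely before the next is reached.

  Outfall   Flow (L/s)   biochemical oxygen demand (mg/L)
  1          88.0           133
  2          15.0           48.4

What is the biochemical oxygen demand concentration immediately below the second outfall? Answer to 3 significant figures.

Outfall 1: combined Q = 1072 L/s; C = (984.0·1.900 + 88.00·133.0)/1072 = 12.66 mg/L.
Outfall 2: combined Q = 1087 L/s; C = (1072·12.66 + 15.00·48.40)/1087 = 13.16 mg/L.

13.2 mg/L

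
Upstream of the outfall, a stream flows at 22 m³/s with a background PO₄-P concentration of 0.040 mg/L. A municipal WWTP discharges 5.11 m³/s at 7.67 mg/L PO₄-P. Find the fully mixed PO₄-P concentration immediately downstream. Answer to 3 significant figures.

Conservation of mass: C = (22.00·0.04000 + 5.110·7.670) / 27.11 = 40.07/27.11 = 1.478 mg/L.

1.48 mg/L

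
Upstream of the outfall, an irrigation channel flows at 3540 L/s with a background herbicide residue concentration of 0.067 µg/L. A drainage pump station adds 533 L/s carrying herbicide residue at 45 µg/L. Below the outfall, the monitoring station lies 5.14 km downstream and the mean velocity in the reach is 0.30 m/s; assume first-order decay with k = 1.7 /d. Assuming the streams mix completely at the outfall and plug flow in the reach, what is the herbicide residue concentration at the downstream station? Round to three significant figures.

4.25 µg/L

Flow-weighted average: C = (3540·0.06700 + 533.0·45.00) / 4073 = 24220/4073 = 5.947 µg/L.
Travel time t = 5.14·1000 / 0.30 = 17130 s = 4.759 h.
Applying C = C₀e^(−kt): 5.947 × 0.7138 = 4.245 µg/L.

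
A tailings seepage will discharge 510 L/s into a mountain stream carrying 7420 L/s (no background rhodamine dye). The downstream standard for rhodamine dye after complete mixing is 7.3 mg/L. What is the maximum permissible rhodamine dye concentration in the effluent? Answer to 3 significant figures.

114 mg/L

At the limit, (Qr·Cr + Qe·Cₑ)/(Qr + Qe) = 7.3:
Cₑ = (7930·7.3 − 7420·0) / 510.0 = 113.5 mg/L.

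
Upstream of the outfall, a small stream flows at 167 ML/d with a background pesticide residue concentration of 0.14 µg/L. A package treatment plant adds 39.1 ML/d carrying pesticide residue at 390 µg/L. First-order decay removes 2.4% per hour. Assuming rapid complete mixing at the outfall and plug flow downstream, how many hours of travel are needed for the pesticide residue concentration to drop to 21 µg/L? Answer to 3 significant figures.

Mixed concentration C = ΣQC/ΣQ = (167.0·0.1400 + 39.10·390.0) / 206.1 = 15270/206.1 = 74.10 µg/L.
2.4%/h lost → k = −ln(1 − 0.024) = 0.02429 h⁻¹.
74.10·exp(−k·t) = 21 → t = ln(74.10/21)/k = 186900 s = 51.91 h.

51.9 h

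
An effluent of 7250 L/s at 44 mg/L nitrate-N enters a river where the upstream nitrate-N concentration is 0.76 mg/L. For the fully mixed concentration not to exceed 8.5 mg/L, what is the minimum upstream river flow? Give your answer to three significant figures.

33300 L/s

Set C_mix = 8.5: (Q·0.7600 + 7250·44.00) / (Q + 7250) = 8.5
→ Q = 7250·(44.00 − 8.5)/(8.5 − 0.7600) = 33250 L/s.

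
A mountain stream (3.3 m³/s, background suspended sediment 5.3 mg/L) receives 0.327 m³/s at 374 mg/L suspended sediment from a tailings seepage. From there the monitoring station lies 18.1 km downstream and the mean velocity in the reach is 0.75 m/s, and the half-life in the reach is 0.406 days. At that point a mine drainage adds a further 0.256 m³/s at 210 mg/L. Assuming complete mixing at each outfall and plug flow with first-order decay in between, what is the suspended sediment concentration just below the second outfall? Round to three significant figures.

36.2 mg/L

Flow-weighted average: C = (3.300·5.300 + 0.3270·374.0) / 3.627 = 139.8/3.627 = 38.54 mg/L; combined flow 3.627 m³/s.
Travel time t = 18.1·1000 / 0.75 = 24130 s = 6.704 h.
Half-life 0.406 d → k = ln 2 / 0.406 = 1.707 d⁻¹.
Applying C = C₀e^(−kt): 38.54 × 0.6207 = 23.92 mg/L.
Second outfall: C = (3.627·23.92 + 0.2560·210.0)/3.883 = 36.19 mg/L.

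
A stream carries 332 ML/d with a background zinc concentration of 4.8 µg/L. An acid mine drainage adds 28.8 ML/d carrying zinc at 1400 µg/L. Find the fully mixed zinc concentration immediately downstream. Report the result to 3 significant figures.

Mixed concentration C = ΣQC/ΣQ = (332.0·4.800 + 28.80·1400) / 360.8 = 41910/360.8 = 116.2 µg/L.

116 µg/L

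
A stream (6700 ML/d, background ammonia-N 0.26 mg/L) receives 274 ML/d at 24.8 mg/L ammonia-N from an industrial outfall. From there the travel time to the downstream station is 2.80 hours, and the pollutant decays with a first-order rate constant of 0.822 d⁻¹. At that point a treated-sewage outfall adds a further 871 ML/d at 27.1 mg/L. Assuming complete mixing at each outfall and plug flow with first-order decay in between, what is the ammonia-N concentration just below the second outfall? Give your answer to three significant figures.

4.00 mg/L

Flow-weighted average: C = (6700·0.2600 + 274.0·24.80) / 6974 = 8537/6974 = 1.224 mg/L; combined flow 6974 ML/d.
After decay, C = 1.224 × e^(−kt) = 1.224 × 0.9086 = 1.112 mg/L.
At the second outfall, C = (6974·1.112 + 871.0·27.10) / (6974 + 871.0) = 3.998 mg/L.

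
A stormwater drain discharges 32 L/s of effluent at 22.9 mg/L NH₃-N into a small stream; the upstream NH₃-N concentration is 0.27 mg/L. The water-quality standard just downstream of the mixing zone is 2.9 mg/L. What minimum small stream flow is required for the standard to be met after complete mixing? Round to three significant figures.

Set C_mix = 2.9: (Q·0.2700 + 32.00·22.90) / (Q + 32.00) = 2.9
→ Q = 32.00·(22.90 − 2.9)/(2.9 − 0.2700) = 243.3 L/s.

243 L/s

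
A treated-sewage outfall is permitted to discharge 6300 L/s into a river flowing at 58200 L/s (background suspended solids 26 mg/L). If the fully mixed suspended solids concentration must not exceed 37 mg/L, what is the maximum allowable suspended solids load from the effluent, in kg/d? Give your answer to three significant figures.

75500 kg/d

Mass balance at the limit: 58200·26.00 + 6300·Cₑ = 64500·37 → Cₑ = 138.6 mg/L.
6300 L/s = 6.300 m³/s. Load = 6.300 m³/s × 138.6 g/m³ × 86 400 s/d = 75450 kg/d.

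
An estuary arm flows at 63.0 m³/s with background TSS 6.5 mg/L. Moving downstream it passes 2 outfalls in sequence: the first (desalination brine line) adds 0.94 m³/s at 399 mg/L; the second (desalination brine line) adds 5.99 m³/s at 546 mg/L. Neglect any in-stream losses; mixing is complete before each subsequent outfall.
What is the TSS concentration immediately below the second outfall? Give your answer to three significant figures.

58.0 mg/L

Outfall 1: combined Q = 63.94 m³/s; C = (63.00·6.500 + 0.9400·399.0)/63.94 = 12.27 mg/L.
Outfall 2: combined Q = 69.93 m³/s; C = (63.94·12.27 + 5.990·546.0)/69.93 = 57.99 mg/L.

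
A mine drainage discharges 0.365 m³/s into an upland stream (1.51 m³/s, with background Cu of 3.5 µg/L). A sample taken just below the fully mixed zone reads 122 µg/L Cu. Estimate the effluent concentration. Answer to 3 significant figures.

Mass balance: 1.510·3.500 + 0.3650·Cₑ = 1.875·122.0
→ Cₑ = (1.875·122.0 − 1.510·3.500) / 0.3650 = 612.2 µg/L.

612 µg/L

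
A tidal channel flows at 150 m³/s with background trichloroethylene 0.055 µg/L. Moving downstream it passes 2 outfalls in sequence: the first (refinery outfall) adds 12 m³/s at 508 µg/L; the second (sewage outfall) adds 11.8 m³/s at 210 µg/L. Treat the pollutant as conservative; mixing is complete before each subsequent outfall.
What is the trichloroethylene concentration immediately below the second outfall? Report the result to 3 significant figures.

49.4 µg/L

After outfall 1: Q = 150.0 + 12.00 = 162.0 m³/s; C = (150.0·0.05500 + 12.00·508.0)/162.0 = 37.68 µg/L.
After outfall 2: Q = 162.0 + 11.80 = 173.8 m³/s; C = (162.0·37.68 + 11.80·210.0)/173.8 = 49.38 µg/L.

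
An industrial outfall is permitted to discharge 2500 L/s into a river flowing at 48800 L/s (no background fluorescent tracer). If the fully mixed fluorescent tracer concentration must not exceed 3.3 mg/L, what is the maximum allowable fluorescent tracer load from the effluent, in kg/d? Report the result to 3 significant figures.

14600 kg/d

Mass balance at the limit: 48800·0 + 2500·Cₑ = 51300·3.3 → Cₑ = 67.72 mg/L.
2500 L/s = 2.500 m³/s. Load = 2.500 m³/s × 67.72 g/m³ × 86 400 s/d = 14630 kg/d.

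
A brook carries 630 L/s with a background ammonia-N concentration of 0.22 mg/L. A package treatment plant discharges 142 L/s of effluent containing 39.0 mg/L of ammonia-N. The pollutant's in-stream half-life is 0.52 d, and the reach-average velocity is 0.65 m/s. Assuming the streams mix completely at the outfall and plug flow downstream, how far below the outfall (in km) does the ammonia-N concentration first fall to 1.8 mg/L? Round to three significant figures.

59.3 km

Flow-weighted average: C = (630.0·0.2200 + 142.0·39.00) / 772.0 = 5677/772.0 = 7.353 mg/L.
Half-life 0.52 d → k = ln 2 / 0.52 = 1.333 d⁻¹.
Set 7.353·exp(−k·t) = 1.8 → t = ln(7.353/1.8)/k = 91220 s = 25.34 h.
Distance = v·t = 0.65·91220 = 59290 m = 59.29 km.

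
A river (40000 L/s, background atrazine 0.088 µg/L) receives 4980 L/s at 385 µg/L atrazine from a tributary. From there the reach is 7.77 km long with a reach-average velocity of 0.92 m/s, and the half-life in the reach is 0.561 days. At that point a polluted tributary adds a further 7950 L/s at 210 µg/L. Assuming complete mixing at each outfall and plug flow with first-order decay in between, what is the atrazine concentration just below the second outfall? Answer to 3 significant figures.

63.7 µg/L

Flow-weighted average: C = (40000·0.08800 + 4980·385.0) / 44980 = 1921000/44980 = 42.70 µg/L; combined flow 44980 L/s.
Travel time t = 7.77·1000 / 0.92 = 8446 s = 2.346 h.
Half-life 0.561 d → k = ln 2 / 0.561 = 1.236 d⁻¹.
After decay, C = 42.70 × e^(−kt) = 42.70 × 0.8862 = 37.85 µg/L.
At the second outfall, C = (44980·37.85 + 7950·210.0) / (44980 + 7950) = 63.70 µg/L.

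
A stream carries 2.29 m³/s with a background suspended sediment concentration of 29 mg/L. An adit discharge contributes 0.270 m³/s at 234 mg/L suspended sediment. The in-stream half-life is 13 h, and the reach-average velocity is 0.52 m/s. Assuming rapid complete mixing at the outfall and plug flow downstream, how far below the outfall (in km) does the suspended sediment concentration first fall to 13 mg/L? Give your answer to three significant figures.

47.7 km

After mixing, C = (2.290·29.00 + 0.2700·234.0) / 2.560 = 129.6/2.560 = 50.62 mg/L.
Half-life 13 h → k = ln 2 / 13 = 0.05332 h⁻¹ = 1.280 d⁻¹.
Set 50.62·exp(−k·t) = 13 → t = ln(50.62/13)/k = 91790 s = 25.50 h.
Distance = v·t = 0.52·91790 = 47730 m = 47.73 km.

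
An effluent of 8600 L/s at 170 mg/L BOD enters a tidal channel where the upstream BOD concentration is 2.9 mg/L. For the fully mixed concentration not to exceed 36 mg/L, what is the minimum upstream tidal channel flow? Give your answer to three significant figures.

Set C_mix = 36: (Q·2.900 + 8600·170.0) / (Q + 8600) = 36
→ Q = 8600·(170.0 − 36)/(36 − 2.900) = 34820 L/s.

34800 L/s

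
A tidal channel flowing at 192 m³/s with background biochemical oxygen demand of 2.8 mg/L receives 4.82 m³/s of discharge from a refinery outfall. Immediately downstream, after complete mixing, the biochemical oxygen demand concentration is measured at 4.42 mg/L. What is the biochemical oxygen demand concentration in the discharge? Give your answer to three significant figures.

Mass balance: 192.0·2.800 + 4.820·Cₑ = 196.8·4.420
→ Cₑ = (196.8·4.420 − 192.0·2.800) / 4.820 = 68.95 mg/L.

69.0 mg/L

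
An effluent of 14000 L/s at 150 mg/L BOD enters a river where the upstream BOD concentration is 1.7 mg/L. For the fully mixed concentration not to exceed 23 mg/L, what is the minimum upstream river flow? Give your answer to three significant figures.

Set C_mix = 23: (Q·1.700 + 14000·150.0) / (Q + 14000) = 23
→ Q = 14000·(150.0 − 23)/(23 − 1.700) = 83470 L/s.

83500 L/s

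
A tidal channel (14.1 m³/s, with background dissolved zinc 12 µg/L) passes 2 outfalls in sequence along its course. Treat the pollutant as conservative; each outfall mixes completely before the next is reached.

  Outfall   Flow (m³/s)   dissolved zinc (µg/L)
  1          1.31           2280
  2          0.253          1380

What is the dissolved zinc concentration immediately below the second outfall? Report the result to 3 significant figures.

After outfall 1: Q = 14.10 + 1.310 = 15.41 m³/s; C = (14.10·12.00 + 1.310·2280)/15.41 = 204.8 µg/L.
After outfall 2: Q = 15.41 + 0.2530 = 15.66 m³/s; C = (15.41·204.8 + 0.2530·1380)/15.66 = 223.8 µg/L.

224 µg/L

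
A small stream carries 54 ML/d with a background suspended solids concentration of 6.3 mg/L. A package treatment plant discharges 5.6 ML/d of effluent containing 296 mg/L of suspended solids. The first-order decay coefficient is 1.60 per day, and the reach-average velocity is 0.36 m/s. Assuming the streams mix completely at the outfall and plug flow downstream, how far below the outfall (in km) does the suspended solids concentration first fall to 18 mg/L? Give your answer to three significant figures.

12.1 km

Mixed concentration C = ΣQC/ΣQ = (54.00·6.300 + 5.600·296.0) / 59.60 = 1998/59.60 = 33.52 mg/L.
Set 33.52·exp(−k·t) = 18 → t = ln(33.52/18)/k = 33580 s = 9.327 h.
Distance = v·t = 0.36·33580 = 12090 m = 12.09 km.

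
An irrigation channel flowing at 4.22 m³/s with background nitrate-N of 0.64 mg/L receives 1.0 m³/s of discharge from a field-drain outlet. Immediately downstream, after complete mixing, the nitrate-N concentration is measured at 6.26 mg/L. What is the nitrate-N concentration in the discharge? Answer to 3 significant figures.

30.0 mg/L

Mass balance: 4.220·0.6400 + 1.000·Cₑ = 5.220·6.260
→ Cₑ = (5.220·6.260 − 4.220·0.6400) / 1.000 = 29.98 mg/L.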